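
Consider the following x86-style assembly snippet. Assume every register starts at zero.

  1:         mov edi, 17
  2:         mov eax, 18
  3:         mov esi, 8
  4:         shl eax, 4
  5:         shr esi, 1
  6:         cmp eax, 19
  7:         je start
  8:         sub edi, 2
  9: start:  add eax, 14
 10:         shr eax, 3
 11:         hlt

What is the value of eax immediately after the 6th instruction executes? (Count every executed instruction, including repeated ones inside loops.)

edi=17
eax=18
esi=8
eax=18<<4=288
esi=8>>1=4
cmp eax, 19  (cmp 288,19)
After step 6: eax = 288.

288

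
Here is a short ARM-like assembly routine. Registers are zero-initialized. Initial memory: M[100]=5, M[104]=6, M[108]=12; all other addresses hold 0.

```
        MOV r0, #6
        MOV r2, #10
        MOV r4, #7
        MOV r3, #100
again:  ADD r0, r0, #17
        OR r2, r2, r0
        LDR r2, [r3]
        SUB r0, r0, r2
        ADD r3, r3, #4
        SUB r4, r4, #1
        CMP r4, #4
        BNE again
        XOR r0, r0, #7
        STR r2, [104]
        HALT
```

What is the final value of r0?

r0=6
r2=10
r4=7
r3=100
r0=6+17=23
r2=10|23=31
r2=M[100]=5
r0=23-5=18
r3=100+4=104
r4=7-1=6
CMP r4, #4  (cmp 6,4)
BNE again: taken
r0=18+17=35
r2=5|35=39
r2=M[104]=6
r0=35-6=29
r3=104+4=108
r4=6-1=5
CMP r4, #4  (cmp 5,4)
BNE again: taken
r0=29+17=46
r2=6|46=46
r2=M[108]=12
r0=46-12=34
r3=108+4=112
r4=5-1=4
CMP r4, #4  (cmp 4,4)
BNE again: not taken
r0=34^7=37
STR r2, [104] → M[104]=12
halt.

37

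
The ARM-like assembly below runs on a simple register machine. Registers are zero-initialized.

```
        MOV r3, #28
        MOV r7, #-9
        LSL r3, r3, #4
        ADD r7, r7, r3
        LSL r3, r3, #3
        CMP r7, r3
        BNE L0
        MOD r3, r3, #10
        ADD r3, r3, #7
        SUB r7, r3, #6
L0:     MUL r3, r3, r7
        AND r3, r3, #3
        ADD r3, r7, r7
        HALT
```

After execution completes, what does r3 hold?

878

MOV r3, #28 → r3=28
MOV r7, #-9 → r7=-9
LSL r3, r3, #4 → r3=28<<4=448
ADD r7, r7, r3 → r7=(-9)+448=439
LSL r3, r3, #3 → r3=448<<3=3584
CMP r7, r3  (cmp 439,3584)
BNE L0: taken
MUL r3, r3, r7 → r3=3584*439=1573376
AND r3, r3, #3 → r3=1573376&3=0
ADD r3, r7, r7 → r3=439+439=878
halt.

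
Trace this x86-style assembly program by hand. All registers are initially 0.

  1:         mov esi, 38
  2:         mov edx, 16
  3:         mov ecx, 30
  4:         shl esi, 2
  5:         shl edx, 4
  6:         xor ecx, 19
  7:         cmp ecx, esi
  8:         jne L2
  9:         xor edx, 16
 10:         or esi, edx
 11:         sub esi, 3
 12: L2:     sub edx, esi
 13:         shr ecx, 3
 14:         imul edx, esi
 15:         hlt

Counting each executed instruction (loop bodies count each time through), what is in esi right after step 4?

mov esi, 38 → esi=38
mov edx, 16 → edx=16
mov ecx, 30 → ecx=30
shl esi, 2 → esi=38<<2=152
After step 4: esi = 152.

152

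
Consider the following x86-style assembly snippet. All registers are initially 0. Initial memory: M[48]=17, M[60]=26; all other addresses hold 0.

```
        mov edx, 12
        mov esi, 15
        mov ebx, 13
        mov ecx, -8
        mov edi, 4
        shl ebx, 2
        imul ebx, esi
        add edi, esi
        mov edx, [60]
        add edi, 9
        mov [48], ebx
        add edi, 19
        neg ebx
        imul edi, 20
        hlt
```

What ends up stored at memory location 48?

780

mov edx, 12 → edx=12
mov esi, 15 → esi=15
mov ebx, 13 → ebx=13
mov ecx, -8 → ecx=-8
mov edi, 4 → edi=4
shl ebx, 2 → ebx=13<<2=52
imul ebx, esi → ebx=52*15=780
add edi, esi → edi=4+15=19
mov edx, [60] → edx=M[60]=26
add edi, 9 → edi=19+9=28
mov [48], ebx → M[48]=780
add edi, 19 → edi=28+19=47
neg ebx → ebx=-(780)=-780
imul edi, 20 → edi=47*20=940
halt.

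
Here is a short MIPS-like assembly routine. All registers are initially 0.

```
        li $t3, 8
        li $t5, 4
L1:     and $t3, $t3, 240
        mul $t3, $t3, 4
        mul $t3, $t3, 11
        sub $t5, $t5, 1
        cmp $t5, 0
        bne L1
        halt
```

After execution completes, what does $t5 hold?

0

$t3=8
$t5=4
$t3=8&240=0
$t3=0*4=0
$t3=0*11=0
$t5=4-1=3
cmp $t5, 0  (cmp 3,0)
bne L1: taken
$t3=0&240=0
$t3=0*4=0
$t3=0*11=0
$t5=3-1=2
cmp $t5, 0  (cmp 2,0)
bne L1: taken
$t3=0&240=0
$t3=0*4=0
$t3=0*11=0
$t5=2-1=1
cmp $t5, 0  (cmp 1,0)
bne L1: taken
$t3=0&240=0
$t3=0*4=0
$t3=0*11=0
$t5=1-1=0
cmp $t5, 0  (cmp 0,0)
bne L1: not taken
halt.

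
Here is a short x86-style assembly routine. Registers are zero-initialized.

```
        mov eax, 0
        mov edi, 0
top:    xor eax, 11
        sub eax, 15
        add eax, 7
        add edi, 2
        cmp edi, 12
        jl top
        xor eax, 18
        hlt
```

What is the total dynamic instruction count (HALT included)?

after mov eax, 0: eax=0
after mov edi, 0: edi=0
after xor eax, 11: eax=0^11=11
after sub eax, 15: eax=11-15=-4
after add eax, 7: eax=(-4)+7=3
after add edi, 2: edi=0+2=2
cmp edi, 12  (cmp 2,12)
jl top: taken
after xor eax, 11: eax=3^11=8
after sub eax, 15: eax=8-15=-7
after add eax, 7: eax=(-7)+7=0
after add edi, 2: edi=2+2=4
cmp edi, 12  (cmp 4,12)
jl top: taken
after xor eax, 11: eax=0^11=11
after sub eax, 15: eax=11-15=-4
after add eax, 7: eax=(-4)+7=3
after add edi, 2: edi=4+2=6
cmp edi, 12  (cmp 6,12)
jl top: taken
after xor eax, 11: eax=3^11=8
after sub eax, 15: eax=8-15=-7
after add eax, 7: eax=(-7)+7=0
after add edi, 2: edi=6+2=8
cmp edi, 12  (cmp 8,12)
jl top: taken
after xor eax, 11: eax=0^11=11
after sub eax, 15: eax=11-15=-4
after add eax, 7: eax=(-4)+7=3
after add edi, 2: edi=8+2=10
cmp edi, 12  (cmp 10,12)
jl top: taken
after xor eax, 11: eax=3^11=8
after sub eax, 15: eax=8-15=-7
after add eax, 7: eax=(-7)+7=0
after add edi, 2: edi=10+2=12
cmp edi, 12  (cmp 12,12)
jl top: not taken
after xor eax, 18: eax=0^18=18
halt.
Total executed instructions: 40.

40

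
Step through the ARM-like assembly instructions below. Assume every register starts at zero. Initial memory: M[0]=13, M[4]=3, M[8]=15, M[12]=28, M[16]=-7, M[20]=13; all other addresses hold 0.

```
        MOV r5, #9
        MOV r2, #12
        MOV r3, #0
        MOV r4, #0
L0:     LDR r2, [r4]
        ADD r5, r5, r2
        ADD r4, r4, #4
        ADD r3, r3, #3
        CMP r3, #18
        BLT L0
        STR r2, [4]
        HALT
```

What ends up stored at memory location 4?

after MOV r5, #9: r5=9
after MOV r2, #12: r2=12
after MOV r3, #0: r3=0
after MOV r4, #0: r4=0
after LDR r2, [r4]: r2=M[0]=13
after ADD r5, r5, r2: r5=9+13=22
after ADD r4, r4, #4: r4=0+4=4
after ADD r3, r3, #3: r3=0+3=3
CMP r3, #18  (cmp 3,18)
BLT L0: taken
after LDR r2, [r4]: r2=M[4]=3
after ADD r5, r5, r2: r5=22+3=25
after ADD r4, r4, #4: r4=4+4=8
after ADD r3, r3, #3: r3=3+3=6
CMP r3, #18  (cmp 6,18)
BLT L0: taken
after LDR r2, [r4]: r2=M[8]=15
after ADD r5, r5, r2: r5=25+15=40
after ADD r4, r4, #4: r4=8+4=12
after ADD r3, r3, #3: r3=6+3=9
CMP r3, #18  (cmp 9,18)
BLT L0: taken
after LDR r2, [r4]: r2=M[12]=28
after ADD r5, r5, r2: r5=40+28=68
after ADD r4, r4, #4: r4=12+4=16
after ADD r3, r3, #3: r3=9+3=12
CMP r3, #18  (cmp 12,18)
BLT L0: taken
after LDR r2, [r4]: r2=M[16]=-7
after ADD r5, r5, r2: r5=68+(-7)=61
after ADD r4, r4, #4: r4=16+4=20
after ADD r3, r3, #3: r3=12+3=15
CMP r3, #18  (cmp 15,18)
BLT L0: taken
after LDR r2, [r4]: r2=M[20]=13
after ADD r5, r5, r2: r5=61+13=74
after ADD r4, r4, #4: r4=20+4=24
after ADD r3, r3, #3: r3=15+3=18
CMP r3, #18  (cmp 18,18)
BLT L0: not taken
STR r2, [4] → M[4]=13
halt.

13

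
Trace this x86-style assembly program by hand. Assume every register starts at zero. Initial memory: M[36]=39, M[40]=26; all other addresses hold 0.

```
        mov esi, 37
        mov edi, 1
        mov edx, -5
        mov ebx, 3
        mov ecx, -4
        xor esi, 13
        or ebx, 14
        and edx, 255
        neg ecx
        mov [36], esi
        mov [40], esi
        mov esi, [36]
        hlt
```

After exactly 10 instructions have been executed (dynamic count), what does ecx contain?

4

esi=37
edi=1
edx=-5
ebx=3
ecx=-4
esi=37^13=40
ebx=3|14=15
edx=(-5)&255=251
ecx=-(-4)=4
mov [36], esi → M[36]=40
After step 10: ecx = 4.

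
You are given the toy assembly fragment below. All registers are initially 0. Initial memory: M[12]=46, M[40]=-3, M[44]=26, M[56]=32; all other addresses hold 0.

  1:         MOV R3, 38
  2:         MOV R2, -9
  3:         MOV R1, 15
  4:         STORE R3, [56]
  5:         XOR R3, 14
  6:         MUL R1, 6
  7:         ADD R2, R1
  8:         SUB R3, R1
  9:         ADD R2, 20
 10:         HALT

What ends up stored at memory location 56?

R3=38
R2=-9
R1=15
STORE R3, [56] → M[56]=38
R3=38^14=40
R1=15*6=90
R2=(-9)+90=81
R3=40-90=-50
R2=81+20=101
halt.

38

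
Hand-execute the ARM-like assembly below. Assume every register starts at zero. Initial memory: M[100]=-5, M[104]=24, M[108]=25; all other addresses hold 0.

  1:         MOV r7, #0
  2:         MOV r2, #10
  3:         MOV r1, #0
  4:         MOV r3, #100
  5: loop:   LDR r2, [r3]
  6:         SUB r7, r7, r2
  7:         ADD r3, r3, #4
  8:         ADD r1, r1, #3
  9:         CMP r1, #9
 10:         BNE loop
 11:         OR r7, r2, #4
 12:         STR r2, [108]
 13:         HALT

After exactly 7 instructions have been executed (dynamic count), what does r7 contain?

after MOV r7, #0: r7=0
after MOV r2, #10: r2=10
after MOV r1, #0: r1=0
after MOV r3, #100: r3=100
after LDR r2, [r3]: r2=M[100]=-5
after SUB r7, r7, r2: r7=0-(-5)=5
after ADD r3, r3, #4: r3=100+4=104
After step 7: r7 = 5.

5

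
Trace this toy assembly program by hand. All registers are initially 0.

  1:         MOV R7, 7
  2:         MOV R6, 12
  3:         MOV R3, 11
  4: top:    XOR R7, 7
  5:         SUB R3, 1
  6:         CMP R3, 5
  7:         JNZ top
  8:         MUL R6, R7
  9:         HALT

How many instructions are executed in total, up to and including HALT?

29

after MOV R7, 7: R7=7
after MOV R6, 12: R6=12
after MOV R3, 11: R3=11
after XOR R7, 7: R7=7^7=0
after SUB R3, 1: R3=11-1=10
CMP R3, 5  (cmp 10,5)
JNZ top: taken
after XOR R7, 7: R7=0^7=7
after SUB R3, 1: R3=10-1=9
CMP R3, 5  (cmp 9,5)
JNZ top: taken
after XOR R7, 7: R7=7^7=0
after SUB R3, 1: R3=9-1=8
CMP R3, 5  (cmp 8,5)
JNZ top: taken
after XOR R7, 7: R7=0^7=7
after SUB R3, 1: R3=8-1=7
CMP R3, 5  (cmp 7,5)
JNZ top: taken
after XOR R7, 7: R7=7^7=0
after SUB R3, 1: R3=7-1=6
CMP R3, 5  (cmp 6,5)
JNZ top: taken
after XOR R7, 7: R7=0^7=7
after SUB R3, 1: R3=6-1=5
CMP R3, 5  (cmp 5,5)
JNZ top: not taken
after MUL R6, R7: R6=12*7=84
halt.
Total executed instructions: 29.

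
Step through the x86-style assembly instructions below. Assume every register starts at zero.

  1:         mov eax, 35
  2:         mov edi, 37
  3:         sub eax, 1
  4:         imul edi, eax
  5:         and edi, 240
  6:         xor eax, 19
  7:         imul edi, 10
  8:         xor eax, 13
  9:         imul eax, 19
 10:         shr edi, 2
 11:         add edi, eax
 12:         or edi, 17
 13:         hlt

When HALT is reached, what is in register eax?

mov eax, 35 → eax=35
mov edi, 37 → edi=37
sub eax, 1 → eax=35-1=34
imul edi, eax → edi=37*34=1258
and edi, 240 → edi=1258&240=224
xor eax, 19 → eax=34^19=49
imul edi, 10 → edi=224*10=2240
xor eax, 13 → eax=49^13=60
imul eax, 19 → eax=60*19=1140
shr edi, 2 → edi=2240>>2=560
add edi, eax → edi=560+1140=1700
or edi, 17 → edi=1700|17=1717
halt.

1140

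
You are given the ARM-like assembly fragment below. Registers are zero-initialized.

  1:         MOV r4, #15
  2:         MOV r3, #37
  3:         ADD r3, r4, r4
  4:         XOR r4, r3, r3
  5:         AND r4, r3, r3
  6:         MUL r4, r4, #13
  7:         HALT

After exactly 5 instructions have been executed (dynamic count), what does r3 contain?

r4=15
r3=37
r3=15+15=30
r4=30^30=0
r4=30&30=30
After step 5: r3 = 30.

30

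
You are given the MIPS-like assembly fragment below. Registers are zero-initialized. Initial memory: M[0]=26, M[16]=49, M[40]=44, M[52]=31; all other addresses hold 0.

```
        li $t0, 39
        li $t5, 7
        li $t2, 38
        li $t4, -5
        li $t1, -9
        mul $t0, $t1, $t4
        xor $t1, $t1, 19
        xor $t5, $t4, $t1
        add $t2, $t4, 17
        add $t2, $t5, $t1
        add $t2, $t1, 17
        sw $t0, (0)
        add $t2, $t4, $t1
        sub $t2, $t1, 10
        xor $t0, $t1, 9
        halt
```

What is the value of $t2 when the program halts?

after li $t0, 39: $t0=39
after li $t5, 7: $t5=7
after li $t2, 38: $t2=38
after li $t4, -5: $t4=-5
after li $t1, -9: $t1=-9
after mul $t0, $t1, $t4: $t0=(-9)*(-5)=45
after xor $t1, $t1, 19: $t1=(-9)^19=-28
after xor $t5, $t4, $t1: $t5=(-5)^(-28)=31
after add $t2, $t4, 17: $t2=(-5)+17=12
after add $t2, $t5, $t1: $t2=31+(-28)=3
after add $t2, $t1, 17: $t2=(-28)+17=-11
sw $t0, (0) → M[0]=45
after add $t2, $t4, $t1: $t2=(-5)+(-28)=-33
after sub $t2, $t1, 10: $t2=(-28)-10=-38
after xor $t0, $t1, 9: $t0=(-28)^9=-19
halt.

-38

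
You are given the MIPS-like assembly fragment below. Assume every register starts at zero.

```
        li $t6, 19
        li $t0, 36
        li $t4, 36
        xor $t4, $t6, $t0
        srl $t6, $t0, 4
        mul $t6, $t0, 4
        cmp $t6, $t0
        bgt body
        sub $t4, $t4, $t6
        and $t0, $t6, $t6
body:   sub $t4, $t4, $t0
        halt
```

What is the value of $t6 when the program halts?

$t6=19
$t0=36
$t4=36
$t4=19^36=55
$t6=36>>4=2
$t6=36*4=144
cmp $t6, $t0  (cmp 144,36)
bgt body: taken
$t4=55-36=19
halt.

144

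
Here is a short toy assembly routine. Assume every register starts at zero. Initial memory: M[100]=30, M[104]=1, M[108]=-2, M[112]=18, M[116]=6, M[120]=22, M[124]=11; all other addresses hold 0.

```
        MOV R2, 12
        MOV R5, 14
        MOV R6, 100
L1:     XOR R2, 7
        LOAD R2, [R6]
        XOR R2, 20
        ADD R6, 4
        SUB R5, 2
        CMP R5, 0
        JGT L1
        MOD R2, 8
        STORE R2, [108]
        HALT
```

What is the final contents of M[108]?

7

after MOV R2, 12: R2=12
after MOV R5, 14: R5=14
after MOV R6, 100: R6=100
after XOR R2, 7: R2=12^7=11
after LOAD R2, [R6]: R2=M[100]=30
after XOR R2, 20: R2=30^20=10
after ADD R6, 4: R6=100+4=104
after SUB R5, 2: R5=14-2=12
CMP R5, 0  (cmp 12,0)
JGT L1: taken
after XOR R2, 7: R2=10^7=13
after LOAD R2, [R6]: R2=M[104]=1
after XOR R2, 20: R2=1^20=21
after ADD R6, 4: R6=104+4=108
after SUB R5, 2: R5=12-2=10
CMP R5, 0  (cmp 10,0)
JGT L1: taken
after XOR R2, 7: R2=21^7=18
after LOAD R2, [R6]: R2=M[108]=-2
after XOR R2, 20: R2=(-2)^20=-22
after ADD R6, 4: R6=108+4=112
after SUB R5, 2: R5=10-2=8
CMP R5, 0  (cmp 8,0)
JGT L1: taken
after XOR R2, 7: R2=(-22)^7=-19
after LOAD R2, [R6]: R2=M[112]=18
after XOR R2, 20: R2=18^20=6
after ADD R6, 4: R6=112+4=116
after SUB R5, 2: R5=8-2=6
CMP R5, 0  (cmp 6,0)
JGT L1: taken
after XOR R2, 7: R2=6^7=1
after LOAD R2, [R6]: R2=M[116]=6
after XOR R2, 20: R2=6^20=18
after ADD R6, 4: R6=116+4=120
after SUB R5, 2: R5=6-2=4
CMP R5, 0  (cmp 4,0)
JGT L1: taken
after XOR R2, 7: R2=18^7=21
after LOAD R2, [R6]: R2=M[120]=22
after XOR R2, 20: R2=22^20=2
after ADD R6, 4: R6=120+4=124
after SUB R5, 2: R5=4-2=2
CMP R5, 0  (cmp 2,0)
JGT L1: taken
after XOR R2, 7: R2=2^7=5
after LOAD R2, [R6]: R2=M[124]=11
after XOR R2, 20: R2=11^20=31
after ADD R6, 4: R6=124+4=128
after SUB R5, 2: R5=2-2=0
CMP R5, 0  (cmp 0,0)
JGT L1: not taken
after MOD R2, 8: R2=31%8=7
STORE R2, [108] → M[108]=7
halt.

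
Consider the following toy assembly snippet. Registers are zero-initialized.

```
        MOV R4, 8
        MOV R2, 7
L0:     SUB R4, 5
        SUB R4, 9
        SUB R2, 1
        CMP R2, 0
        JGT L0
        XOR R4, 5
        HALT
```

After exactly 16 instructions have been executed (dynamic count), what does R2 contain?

MOV R4, 8 → R4=8
MOV R2, 7 → R2=7
SUB R4, 5 → R4=8-5=3
SUB R4, 9 → R4=3-9=-6
SUB R2, 1 → R2=7-1=6
CMP R2, 0  (cmp 6,0)
JGT L0: taken
SUB R4, 5 → R4=(-6)-5=-11
SUB R4, 9 → R4=(-11)-9=-20
SUB R2, 1 → R2=6-1=5
CMP R2, 0  (cmp 5,0)
JGT L0: taken
SUB R4, 5 → R4=(-20)-5=-25
SUB R4, 9 → R4=(-25)-9=-34
SUB R2, 1 → R2=5-1=4
CMP R2, 0  (cmp 4,0)
After step 16: R2 = 4.

4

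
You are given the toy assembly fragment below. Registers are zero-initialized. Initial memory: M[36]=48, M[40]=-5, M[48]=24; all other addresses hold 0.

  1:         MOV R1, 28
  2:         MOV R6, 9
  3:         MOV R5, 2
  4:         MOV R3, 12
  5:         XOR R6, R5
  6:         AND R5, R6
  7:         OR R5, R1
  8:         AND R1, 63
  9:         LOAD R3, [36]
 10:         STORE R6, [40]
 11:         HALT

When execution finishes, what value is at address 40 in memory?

11

after MOV R1, 28: R1=28
after MOV R6, 9: R6=9
after MOV R5, 2: R5=2
after MOV R3, 12: R3=12
after XOR R6, R5: R6=9^2=11
after AND R5, R6: R5=2&11=2
after OR R5, R1: R5=2|28=30
after AND R1, 63: R1=28&63=28
after LOAD R3, [36]: R3=M[36]=48
STORE R6, [40] → M[40]=11
halt.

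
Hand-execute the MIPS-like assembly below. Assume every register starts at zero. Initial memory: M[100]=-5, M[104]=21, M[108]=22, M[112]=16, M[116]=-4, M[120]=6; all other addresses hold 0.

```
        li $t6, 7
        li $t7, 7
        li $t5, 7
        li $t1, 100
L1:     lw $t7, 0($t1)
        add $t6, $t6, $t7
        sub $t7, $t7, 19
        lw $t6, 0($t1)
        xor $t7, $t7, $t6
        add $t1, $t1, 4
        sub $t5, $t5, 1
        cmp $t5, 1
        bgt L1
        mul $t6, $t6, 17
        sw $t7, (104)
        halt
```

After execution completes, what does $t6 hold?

102

li $t6, 7 → $t6=7
li $t7, 7 → $t7=7
li $t5, 7 → $t5=7
li $t1, 100 → $t1=100
lw $t7, 0($t1) → $t7=M[100]=-5
add $t6, $t6, $t7 → $t6=7+(-5)=2
sub $t7, $t7, 19 → $t7=(-5)-19=-24
lw $t6, 0($t1) → $t6=M[100]=-5
xor $t7, $t7, $t6 → $t7=(-24)^(-5)=19
add $t1, $t1, 4 → $t1=100+4=104
sub $t5, $t5, 1 → $t5=7-1=6
cmp $t5, 1  (cmp 6,1)
bgt L1: taken
lw $t7, 0($t1) → $t7=M[104]=21
add $t6, $t6, $t7 → $t6=(-5)+21=16
sub $t7, $t7, 19 → $t7=21-19=2
lw $t6, 0($t1) → $t6=M[104]=21
xor $t7, $t7, $t6 → $t7=2^21=23
add $t1, $t1, 4 → $t1=104+4=108
sub $t5, $t5, 1 → $t5=6-1=5
cmp $t5, 1  (cmp 5,1)
bgt L1: taken
lw $t7, 0($t1) → $t7=M[108]=22
add $t6, $t6, $t7 → $t6=21+22=43
sub $t7, $t7, 19 → $t7=22-19=3
lw $t6, 0($t1) → $t6=M[108]=22
xor $t7, $t7, $t6 → $t7=3^22=21
add $t1, $t1, 4 → $t1=108+4=112
sub $t5, $t5, 1 → $t5=5-1=4
cmp $t5, 1  (cmp 4,1)
bgt L1: taken
lw $t7, 0($t1) → $t7=M[112]=16
add $t6, $t6, $t7 → $t6=22+16=38
sub $t7, $t7, 19 → $t7=16-19=-3
lw $t6, 0($t1) → $t6=M[112]=16
xor $t7, $t7, $t6 → $t7=(-3)^16=-19
add $t1, $t1, 4 → $t1=112+4=116
sub $t5, $t5, 1 → $t5=4-1=3
cmp $t5, 1  (cmp 3,1)
bgt L1: taken
lw $t7, 0($t1) → $t7=M[116]=-4
add $t6, $t6, $t7 → $t6=16+(-4)=12
sub $t7, $t7, 19 → $t7=(-4)-19=-23
lw $t6, 0($t1) → $t6=M[116]=-4
xor $t7, $t7, $t6 → $t7=(-23)^(-4)=21
add $t1, $t1, 4 → $t1=116+4=120
sub $t5, $t5, 1 → $t5=3-1=2
cmp $t5, 1  (cmp 2,1)
bgt L1: taken
lw $t7, 0($t1) → $t7=M[120]=6
add $t6, $t6, $t7 → $t6=(-4)+6=2
sub $t7, $t7, 19 → $t7=6-19=-13
lw $t6, 0($t1) → $t6=M[120]=6
xor $t7, $t7, $t6 → $t7=(-13)^6=-11
add $t1, $t1, 4 → $t1=120+4=124
sub $t5, $t5, 1 → $t5=2-1=1
cmp $t5, 1  (cmp 1,1)
bgt L1: not taken
mul $t6, $t6, 17 → $t6=6*17=102
sw $t7, (104) → M[104]=-11
halt.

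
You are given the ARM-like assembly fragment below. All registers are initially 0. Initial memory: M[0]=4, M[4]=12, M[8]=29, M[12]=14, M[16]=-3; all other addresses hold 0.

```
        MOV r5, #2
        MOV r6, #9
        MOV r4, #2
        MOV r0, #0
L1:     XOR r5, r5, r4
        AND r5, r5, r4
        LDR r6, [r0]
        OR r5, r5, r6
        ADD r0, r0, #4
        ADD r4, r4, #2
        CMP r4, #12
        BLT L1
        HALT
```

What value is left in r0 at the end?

MOV r5, #2 → r5=2
MOV r6, #9 → r6=9
MOV r4, #2 → r4=2
MOV r0, #0 → r0=0
XOR r5, r5, r4 → r5=2^2=0
AND r5, r5, r4 → r5=0&2=0
LDR r6, [r0] → r6=M[0]=4
OR r5, r5, r6 → r5=0|4=4
ADD r0, r0, #4 → r0=0+4=4
ADD r4, r4, #2 → r4=2+2=4
CMP r4, #12  (cmp 4,12)
BLT L1: taken
XOR r5, r5, r4 → r5=4^4=0
AND r5, r5, r4 → r5=0&4=0
LDR r6, [r0] → r6=M[4]=12
OR r5, r5, r6 → r5=0|12=12
ADD r0, r0, #4 → r0=4+4=8
ADD r4, r4, #2 → r4=4+2=6
CMP r4, #12  (cmp 6,12)
BLT L1: taken
XOR r5, r5, r4 → r5=12^6=10
AND r5, r5, r4 → r5=10&6=2
LDR r6, [r0] → r6=M[8]=29
OR r5, r5, r6 → r5=2|29=31
ADD r0, r0, #4 → r0=8+4=12
ADD r4, r4, #2 → r4=6+2=8
CMP r4, #12  (cmp 8,12)
BLT L1: taken
XOR r5, r5, r4 → r5=31^8=23
AND r5, r5, r4 → r5=23&8=0
LDR r6, [r0] → r6=M[12]=14
OR r5, r5, r6 → r5=0|14=14
ADD r0, r0, #4 → r0=12+4=16
ADD r4, r4, #2 → r4=8+2=10
CMP r4, #12  (cmp 10,12)
BLT L1: taken
XOR r5, r5, r4 → r5=14^10=4
AND r5, r5, r4 → r5=4&10=0
LDR r6, [r0] → r6=M[16]=-3
OR r5, r5, r6 → r5=0|(-3)=-3
ADD r0, r0, #4 → r0=16+4=20
ADD r4, r4, #2 → r4=10+2=12
CMP r4, #12  (cmp 12,12)
BLT L1: not taken
halt.

20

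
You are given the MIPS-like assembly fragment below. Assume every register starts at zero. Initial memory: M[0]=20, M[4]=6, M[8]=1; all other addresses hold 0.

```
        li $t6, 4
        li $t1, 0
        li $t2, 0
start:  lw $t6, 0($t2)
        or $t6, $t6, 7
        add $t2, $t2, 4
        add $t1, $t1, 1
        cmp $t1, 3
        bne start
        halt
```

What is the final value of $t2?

12

after li $t6, 4: $t6=4
after li $t1, 0: $t1=0
after li $t2, 0: $t2=0
after lw $t6, 0($t2): $t6=M[0]=20
after or $t6, $t6, 7: $t6=20|7=23
after add $t2, $t2, 4: $t2=0+4=4
after add $t1, $t1, 1: $t1=0+1=1
cmp $t1, 3  (cmp 1,3)
bne start: taken
after lw $t6, 0($t2): $t6=M[4]=6
after or $t6, $t6, 7: $t6=6|7=7
after add $t2, $t2, 4: $t2=4+4=8
after add $t1, $t1, 1: $t1=1+1=2
cmp $t1, 3  (cmp 2,3)
bne start: taken
after lw $t6, 0($t2): $t6=M[8]=1
after or $t6, $t6, 7: $t6=1|7=7
after add $t2, $t2, 4: $t2=8+4=12
after add $t1, $t1, 1: $t1=2+1=3
cmp $t1, 3  (cmp 3,3)
bne start: not taken
halt.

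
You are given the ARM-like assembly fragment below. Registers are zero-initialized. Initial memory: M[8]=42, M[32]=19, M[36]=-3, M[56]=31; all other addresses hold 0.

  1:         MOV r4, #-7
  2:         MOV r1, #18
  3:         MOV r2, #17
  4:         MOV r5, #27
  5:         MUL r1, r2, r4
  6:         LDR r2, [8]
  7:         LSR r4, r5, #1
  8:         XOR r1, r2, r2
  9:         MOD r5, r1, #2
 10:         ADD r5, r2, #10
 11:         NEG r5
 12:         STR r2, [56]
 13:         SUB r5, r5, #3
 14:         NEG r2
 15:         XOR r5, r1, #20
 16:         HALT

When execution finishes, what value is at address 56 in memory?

42

r4=-7
r1=18
r2=17
r5=27
r1=17*(-7)=-119
r2=M[8]=42
r4=27>>1=13
r1=42^42=0
r5=0%2=0
r5=42+10=52
r5=-(52)=-52
STR r2, [56] → M[56]=42
r5=(-52)-3=-55
r2=-(42)=-42
r5=0^20=20
halt.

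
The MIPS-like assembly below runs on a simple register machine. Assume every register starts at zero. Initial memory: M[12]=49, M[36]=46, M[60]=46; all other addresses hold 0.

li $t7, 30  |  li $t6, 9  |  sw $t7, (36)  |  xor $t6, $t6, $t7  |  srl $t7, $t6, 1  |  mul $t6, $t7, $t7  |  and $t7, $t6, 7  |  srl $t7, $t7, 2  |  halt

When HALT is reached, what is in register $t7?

after li $t7, 30: $t7=30
after li $t6, 9: $t6=9
sw $t7, (36) → M[36]=30
after xor $t6, $t6, $t7: $t6=9^30=23
after srl $t7, $t6, 1: $t7=23>>1=11
after mul $t6, $t7, $t7: $t6=11*11=121
after and $t7, $t6, 7: $t7=121&7=1
after srl $t7, $t7, 2: $t7=1>>2=0
halt.

0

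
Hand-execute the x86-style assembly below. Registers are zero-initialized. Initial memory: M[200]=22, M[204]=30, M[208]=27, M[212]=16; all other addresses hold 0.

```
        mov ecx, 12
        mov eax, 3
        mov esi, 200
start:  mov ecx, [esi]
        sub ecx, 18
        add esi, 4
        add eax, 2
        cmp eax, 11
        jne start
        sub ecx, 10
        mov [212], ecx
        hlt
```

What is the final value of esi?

mov ecx, 12 → ecx=12
mov eax, 3 → eax=3
mov esi, 200 → esi=200
mov ecx, [esi] → ecx=M[200]=22
sub ecx, 18 → ecx=22-18=4
add esi, 4 → esi=200+4=204
add eax, 2 → eax=3+2=5
cmp eax, 11  (cmp 5,11)
jne start: taken
mov ecx, [esi] → ecx=M[204]=30
sub ecx, 18 → ecx=30-18=12
add esi, 4 → esi=204+4=208
add eax, 2 → eax=5+2=7
cmp eax, 11  (cmp 7,11)
jne start: taken
mov ecx, [esi] → ecx=M[208]=27
sub ecx, 18 → ecx=27-18=9
add esi, 4 → esi=208+4=212
add eax, 2 → eax=7+2=9
cmp eax, 11  (cmp 9,11)
jne start: taken
mov ecx, [esi] → ecx=M[212]=16
sub ecx, 18 → ecx=16-18=-2
add esi, 4 → esi=212+4=216
add eax, 2 → eax=9+2=11
cmp eax, 11  (cmp 11,11)
jne start: not taken
sub ecx, 10 → ecx=(-2)-10=-12
mov [212], ecx → M[212]=-12
halt.

216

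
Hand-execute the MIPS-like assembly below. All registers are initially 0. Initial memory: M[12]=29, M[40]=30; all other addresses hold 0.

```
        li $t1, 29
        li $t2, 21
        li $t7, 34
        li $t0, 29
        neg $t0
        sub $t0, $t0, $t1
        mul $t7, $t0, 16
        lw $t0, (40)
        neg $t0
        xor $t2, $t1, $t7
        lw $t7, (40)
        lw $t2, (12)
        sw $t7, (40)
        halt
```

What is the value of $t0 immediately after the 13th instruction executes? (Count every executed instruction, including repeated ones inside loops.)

-30

$t1=29
$t2=21
$t7=34
$t0=29
$t0=-(29)=-29
$t0=(-29)-29=-58
$t7=(-58)*16=-928
$t0=M[40]=30
$t0=-(30)=-30
$t2=29^(-928)=-899
$t7=M[40]=30
$t2=M[12]=29
sw $t7, (40) → M[40]=30
After step 13: $t0 = -30.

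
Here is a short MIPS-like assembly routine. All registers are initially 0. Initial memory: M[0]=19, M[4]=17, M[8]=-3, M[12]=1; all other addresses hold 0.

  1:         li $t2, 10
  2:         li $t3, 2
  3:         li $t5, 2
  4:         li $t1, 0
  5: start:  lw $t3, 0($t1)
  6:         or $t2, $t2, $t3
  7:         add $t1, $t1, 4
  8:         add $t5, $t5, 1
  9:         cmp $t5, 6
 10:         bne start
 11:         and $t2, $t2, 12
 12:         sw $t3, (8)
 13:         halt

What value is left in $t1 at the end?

after li $t2, 10: $t2=10
after li $t3, 2: $t3=2
after li $t5, 2: $t5=2
after li $t1, 0: $t1=0
after lw $t3, 0($t1): $t3=M[0]=19
after or $t2, $t2, $t3: $t2=10|19=27
after add $t1, $t1, 4: $t1=0+4=4
after add $t5, $t5, 1: $t5=2+1=3
cmp $t5, 6  (cmp 3,6)
bne start: taken
after lw $t3, 0($t1): $t3=M[4]=17
after or $t2, $t2, $t3: $t2=27|17=27
after add $t1, $t1, 4: $t1=4+4=8
after add $t5, $t5, 1: $t5=3+1=4
cmp $t5, 6  (cmp 4,6)
bne start: taken
after lw $t3, 0($t1): $t3=M[8]=-3
after or $t2, $t2, $t3: $t2=27|(-3)=-1
after add $t1, $t1, 4: $t1=8+4=12
after add $t5, $t5, 1: $t5=4+1=5
cmp $t5, 6  (cmp 5,6)
bne start: taken
after lw $t3, 0($t1): $t3=M[12]=1
after or $t2, $t2, $t3: $t2=(-1)|1=-1
after add $t1, $t1, 4: $t1=12+4=16
after add $t5, $t5, 1: $t5=5+1=6
cmp $t5, 6  (cmp 6,6)
bne start: not taken
after and $t2, $t2, 12: $t2=(-1)&12=12
sw $t3, (8) → M[8]=1
halt.

16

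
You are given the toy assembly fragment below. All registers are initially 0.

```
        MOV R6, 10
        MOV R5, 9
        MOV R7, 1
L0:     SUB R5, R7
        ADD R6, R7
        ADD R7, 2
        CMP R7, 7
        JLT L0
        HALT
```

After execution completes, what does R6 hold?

19

MOV R6, 10 → R6=10
MOV R5, 9 → R5=9
MOV R7, 1 → R7=1
SUB R5, R7 → R5=9-1=8
ADD R6, R7 → R6=10+1=11
ADD R7, 2 → R7=1+2=3
CMP R7, 7  (cmp 3,7)
JLT L0: taken
SUB R5, R7 → R5=8-3=5
ADD R6, R7 → R6=11+3=14
ADD R7, 2 → R7=3+2=5
CMP R7, 7  (cmp 5,7)
JLT L0: taken
SUB R5, R7 → R5=5-5=0
ADD R6, R7 → R6=14+5=19
ADD R7, 2 → R7=5+2=7
CMP R7, 7  (cmp 7,7)
JLT L0: not taken
halt.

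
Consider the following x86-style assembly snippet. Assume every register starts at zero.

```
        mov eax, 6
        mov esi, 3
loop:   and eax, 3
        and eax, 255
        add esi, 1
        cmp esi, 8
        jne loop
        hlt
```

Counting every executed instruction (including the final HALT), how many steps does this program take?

28

mov eax, 6 → eax=6
mov esi, 3 → esi=3
and eax, 3 → eax=6&3=2
and eax, 255 → eax=2&255=2
add esi, 1 → esi=3+1=4
cmp esi, 8  (cmp 4,8)
jne loop: taken
and eax, 3 → eax=2&3=2
and eax, 255 → eax=2&255=2
add esi, 1 → esi=4+1=5
cmp esi, 8  (cmp 5,8)
jne loop: taken
and eax, 3 → eax=2&3=2
and eax, 255 → eax=2&255=2
add esi, 1 → esi=5+1=6
cmp esi, 8  (cmp 6,8)
jne loop: taken
and eax, 3 → eax=2&3=2
and eax, 255 → eax=2&255=2
add esi, 1 → esi=6+1=7
cmp esi, 8  (cmp 7,8)
jne loop: taken
and eax, 3 → eax=2&3=2
and eax, 255 → eax=2&255=2
add esi, 1 → esi=7+1=8
cmp esi, 8  (cmp 8,8)
jne loop: not taken
halt.
Total executed instructions: 28.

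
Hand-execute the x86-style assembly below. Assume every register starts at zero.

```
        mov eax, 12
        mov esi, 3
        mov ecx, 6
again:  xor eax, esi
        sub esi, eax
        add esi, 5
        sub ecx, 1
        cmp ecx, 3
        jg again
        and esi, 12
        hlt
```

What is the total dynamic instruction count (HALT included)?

23

after mov eax, 12: eax=12
after mov esi, 3: esi=3
after mov ecx, 6: ecx=6
after xor eax, esi: eax=12^3=15
after sub esi, eax: esi=3-15=-12
after add esi, 5: esi=(-12)+5=-7
after sub ecx, 1: ecx=6-1=5
cmp ecx, 3  (cmp 5,3)
jg again: taken
after xor eax, esi: eax=15^(-7)=-10
after sub esi, eax: esi=(-7)-(-10)=3
after add esi, 5: esi=3+5=8
after sub ecx, 1: ecx=5-1=4
cmp ecx, 3  (cmp 4,3)
jg again: taken
after xor eax, esi: eax=(-10)^8=-2
after sub esi, eax: esi=8-(-2)=10
after add esi, 5: esi=10+5=15
after sub ecx, 1: ecx=4-1=3
cmp ecx, 3  (cmp 3,3)
jg again: not taken
after and esi, 12: esi=15&12=12
halt.
Total executed instructions: 23.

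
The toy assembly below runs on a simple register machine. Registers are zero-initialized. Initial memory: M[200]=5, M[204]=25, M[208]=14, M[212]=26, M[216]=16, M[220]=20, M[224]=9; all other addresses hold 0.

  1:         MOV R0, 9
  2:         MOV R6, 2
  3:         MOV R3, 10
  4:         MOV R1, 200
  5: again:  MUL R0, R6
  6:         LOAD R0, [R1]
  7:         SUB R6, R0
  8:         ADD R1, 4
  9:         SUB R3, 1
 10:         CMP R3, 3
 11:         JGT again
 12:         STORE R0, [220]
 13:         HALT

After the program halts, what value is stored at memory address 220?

9

MOV R0, 9 → R0=9
MOV R6, 2 → R6=2
MOV R3, 10 → R3=10
MOV R1, 200 → R1=200
MUL R0, R6 → R0=9*2=18
LOAD R0, [R1] → R0=M[200]=5
SUB R6, R0 → R6=2-5=-3
ADD R1, 4 → R1=200+4=204
SUB R3, 1 → R3=10-1=9
CMP R3, 3  (cmp 9,3)
JGT again: taken
MUL R0, R6 → R0=5*(-3)=-15
LOAD R0, [R1] → R0=M[204]=25
SUB R6, R0 → R6=(-3)-25=-28
ADD R1, 4 → R1=204+4=208
SUB R3, 1 → R3=9-1=8
CMP R3, 3  (cmp 8,3)
JGT again: taken
MUL R0, R6 → R0=25*(-28)=-700
LOAD R0, [R1] → R0=M[208]=14
SUB R6, R0 → R6=(-28)-14=-42
ADD R1, 4 → R1=208+4=212
SUB R3, 1 → R3=8-1=7
CMP R3, 3  (cmp 7,3)
JGT again: taken
MUL R0, R6 → R0=14*(-42)=-588
LOAD R0, [R1] → R0=M[212]=26
SUB R6, R0 → R6=(-42)-26=-68
ADD R1, 4 → R1=212+4=216
SUB R3, 1 → R3=7-1=6
CMP R3, 3  (cmp 6,3)
JGT again: taken
MUL R0, R6 → R0=26*(-68)=-1768
LOAD R0, [R1] → R0=M[216]=16
SUB R6, R0 → R6=(-68)-16=-84
ADD R1, 4 → R1=216+4=220
SUB R3, 1 → R3=6-1=5
CMP R3, 3  (cmp 5,3)
JGT again: taken
MUL R0, R6 → R0=16*(-84)=-1344
LOAD R0, [R1] → R0=M[220]=20
SUB R6, R0 → R6=(-84)-20=-104
ADD R1, 4 → R1=220+4=224
SUB R3, 1 → R3=5-1=4
CMP R3, 3  (cmp 4,3)
JGT again: taken
MUL R0, R6 → R0=20*(-104)=-2080
LOAD R0, [R1] → R0=M[224]=9
SUB R6, R0 → R6=(-104)-9=-113
ADD R1, 4 → R1=224+4=228
SUB R3, 1 → R3=4-1=3
CMP R3, 3  (cmp 3,3)
JGT again: not taken
STORE R0, [220] → M[220]=9
halt.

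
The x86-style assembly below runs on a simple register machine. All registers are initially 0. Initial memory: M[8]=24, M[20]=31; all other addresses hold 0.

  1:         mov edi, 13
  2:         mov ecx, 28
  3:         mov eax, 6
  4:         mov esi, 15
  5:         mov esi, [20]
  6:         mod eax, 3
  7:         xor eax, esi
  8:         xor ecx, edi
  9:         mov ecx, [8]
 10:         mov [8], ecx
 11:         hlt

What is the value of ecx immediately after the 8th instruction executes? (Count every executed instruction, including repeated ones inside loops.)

17

after mov edi, 13: edi=13
after mov ecx, 28: ecx=28
after mov eax, 6: eax=6
after mov esi, 15: esi=15
after mov esi, [20]: esi=M[20]=31
after mod eax, 3: eax=6%3=0
after xor eax, esi: eax=0^31=31
after xor ecx, edi: ecx=28^13=17
After step 8: ecx = 17.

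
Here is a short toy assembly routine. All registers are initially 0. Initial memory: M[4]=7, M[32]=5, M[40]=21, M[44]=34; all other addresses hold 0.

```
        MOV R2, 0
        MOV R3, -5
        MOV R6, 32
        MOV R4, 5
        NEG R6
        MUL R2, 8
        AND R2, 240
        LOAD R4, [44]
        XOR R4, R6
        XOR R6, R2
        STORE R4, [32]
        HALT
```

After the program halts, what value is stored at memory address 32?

-62

MOV R2, 0 → R2=0
MOV R3, -5 → R3=-5
MOV R6, 32 → R6=32
MOV R4, 5 → R4=5
NEG R6 → R6=-(32)=-32
MUL R2, 8 → R2=0*8=0
AND R2, 240 → R2=0&240=0
LOAD R4, [44] → R4=M[44]=34
XOR R4, R6 → R4=34^(-32)=-62
XOR R6, R2 → R6=(-32)^0=-32
STORE R4, [32] → M[32]=-62
halt.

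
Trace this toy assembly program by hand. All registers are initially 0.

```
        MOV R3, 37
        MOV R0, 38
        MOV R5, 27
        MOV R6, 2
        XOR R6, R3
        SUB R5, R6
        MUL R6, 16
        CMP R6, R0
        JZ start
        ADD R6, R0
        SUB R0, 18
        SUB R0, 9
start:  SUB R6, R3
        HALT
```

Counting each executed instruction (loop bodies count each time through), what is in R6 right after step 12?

after MOV R3, 37: R3=37
after MOV R0, 38: R0=38
after MOV R5, 27: R5=27
after MOV R6, 2: R6=2
after XOR R6, R3: R6=2^37=39
after SUB R5, R6: R5=27-39=-12
after MUL R6, 16: R6=39*16=624
CMP R6, R0  (cmp 624,38)
JZ start: not taken
after ADD R6, R0: R6=624+38=662
after SUB R0, 18: R0=38-18=20
after SUB R0, 9: R0=20-9=11
After step 12: R6 = 662.

662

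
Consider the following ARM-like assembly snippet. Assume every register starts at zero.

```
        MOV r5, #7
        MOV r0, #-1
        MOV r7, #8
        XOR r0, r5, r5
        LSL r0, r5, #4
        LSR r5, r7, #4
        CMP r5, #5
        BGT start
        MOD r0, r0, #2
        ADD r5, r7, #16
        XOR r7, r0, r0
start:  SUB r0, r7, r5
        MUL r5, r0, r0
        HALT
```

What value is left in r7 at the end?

after MOV r5, #7: r5=7
after MOV r0, #-1: r0=-1
after MOV r7, #8: r7=8
after XOR r0, r5, r5: r0=7^7=0
after LSL r0, r5, #4: r0=7<<4=112
after LSR r5, r7, #4: r5=8>>4=0
CMP r5, #5  (cmp 0,5)
BGT start: not taken
after MOD r0, r0, #2: r0=112%2=0
after ADD r5, r7, #16: r5=8+16=24
after XOR r7, r0, r0: r7=0^0=0
after SUB r0, r7, r5: r0=0-24=-24
after MUL r5, r0, r0: r5=(-24)*(-24)=576
halt.

0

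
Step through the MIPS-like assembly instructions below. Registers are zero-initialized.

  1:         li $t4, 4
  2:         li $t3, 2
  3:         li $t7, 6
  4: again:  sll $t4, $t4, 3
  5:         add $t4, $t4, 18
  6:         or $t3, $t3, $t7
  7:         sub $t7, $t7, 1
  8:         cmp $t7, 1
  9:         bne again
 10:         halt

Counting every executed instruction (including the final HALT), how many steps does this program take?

34

after li $t4, 4: $t4=4
after li $t3, 2: $t3=2
after li $t7, 6: $t7=6
after sll $t4, $t4, 3: $t4=4<<3=32
after add $t4, $t4, 18: $t4=32+18=50
after or $t3, $t3, $t7: $t3=2|6=6
after sub $t7, $t7, 1: $t7=6-1=5
cmp $t7, 1  (cmp 5,1)
bne again: taken
after sll $t4, $t4, 3: $t4=50<<3=400
after add $t4, $t4, 18: $t4=400+18=418
after or $t3, $t3, $t7: $t3=6|5=7
after sub $t7, $t7, 1: $t7=5-1=4
cmp $t7, 1  (cmp 4,1)
bne again: taken
after sll $t4, $t4, 3: $t4=418<<3=3344
after add $t4, $t4, 18: $t4=3344+18=3362
after or $t3, $t3, $t7: $t3=7|4=7
after sub $t7, $t7, 1: $t7=4-1=3
cmp $t7, 1  (cmp 3,1)
bne again: taken
after sll $t4, $t4, 3: $t4=3362<<3=26896
after add $t4, $t4, 18: $t4=26896+18=26914
after or $t3, $t3, $t7: $t3=7|3=7
after sub $t7, $t7, 1: $t7=3-1=2
cmp $t7, 1  (cmp 2,1)
bne again: taken
after sll $t4, $t4, 3: $t4=26914<<3=215312
after add $t4, $t4, 18: $t4=215312+18=215330
after or $t3, $t3, $t7: $t3=7|2=7
after sub $t7, $t7, 1: $t7=2-1=1
cmp $t7, 1  (cmp 1,1)
bne again: not taken
halt.
Total executed instructions: 34.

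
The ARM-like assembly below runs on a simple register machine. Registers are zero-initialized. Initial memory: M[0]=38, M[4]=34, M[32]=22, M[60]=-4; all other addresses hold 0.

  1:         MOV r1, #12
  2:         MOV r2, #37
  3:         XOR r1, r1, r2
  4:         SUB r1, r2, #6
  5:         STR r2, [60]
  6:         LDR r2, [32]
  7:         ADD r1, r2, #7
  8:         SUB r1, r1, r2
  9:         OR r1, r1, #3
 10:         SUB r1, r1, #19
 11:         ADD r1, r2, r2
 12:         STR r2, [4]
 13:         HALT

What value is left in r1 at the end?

after MOV r1, #12: r1=12
after MOV r2, #37: r2=37
after XOR r1, r1, r2: r1=12^37=41
after SUB r1, r2, #6: r1=37-6=31
STR r2, [60] → M[60]=37
after LDR r2, [32]: r2=M[32]=22
after ADD r1, r2, #7: r1=22+7=29
after SUB r1, r1, r2: r1=29-22=7
after OR r1, r1, #3: r1=7|3=7
after SUB r1, r1, #19: r1=7-19=-12
after ADD r1, r2, r2: r1=22+22=44
STR r2, [4] → M[4]=22
halt.

44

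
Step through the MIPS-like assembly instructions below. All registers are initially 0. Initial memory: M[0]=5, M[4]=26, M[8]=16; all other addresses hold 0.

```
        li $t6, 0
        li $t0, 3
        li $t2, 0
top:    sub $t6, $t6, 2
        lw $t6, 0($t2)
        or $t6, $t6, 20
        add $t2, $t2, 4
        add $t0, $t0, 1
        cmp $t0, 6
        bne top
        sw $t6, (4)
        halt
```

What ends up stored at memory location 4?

$t6=0
$t0=3
$t2=0
$t6=0-2=-2
$t6=M[0]=5
$t6=5|20=21
$t2=0+4=4
$t0=3+1=4
cmp $t0, 6  (cmp 4,6)
bne top: taken
$t6=21-2=19
$t6=M[4]=26
$t6=26|20=30
$t2=4+4=8
$t0=4+1=5
cmp $t0, 6  (cmp 5,6)
bne top: taken
$t6=30-2=28
$t6=M[8]=16
$t6=16|20=20
$t2=8+4=12
$t0=5+1=6
cmp $t0, 6  (cmp 6,6)
bne top: not taken
sw $t6, (4) → M[4]=20
halt.

20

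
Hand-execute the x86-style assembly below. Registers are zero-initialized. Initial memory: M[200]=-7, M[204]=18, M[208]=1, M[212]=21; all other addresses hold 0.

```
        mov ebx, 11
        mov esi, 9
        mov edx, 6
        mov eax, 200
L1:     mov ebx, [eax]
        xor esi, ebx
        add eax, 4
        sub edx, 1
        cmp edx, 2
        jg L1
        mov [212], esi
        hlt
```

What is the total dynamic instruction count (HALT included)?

after mov ebx, 11: ebx=11
after mov esi, 9: esi=9
after mov edx, 6: edx=6
after mov eax, 200: eax=200
after mov ebx, [eax]: ebx=M[200]=-7
after xor esi, ebx: esi=9^(-7)=-16
after add eax, 4: eax=200+4=204
after sub edx, 1: edx=6-1=5
cmp edx, 2  (cmp 5,2)
jg L1: taken
after mov ebx, [eax]: ebx=M[204]=18
after xor esi, ebx: esi=(-16)^18=-30
after add eax, 4: eax=204+4=208
after sub edx, 1: edx=5-1=4
cmp edx, 2  (cmp 4,2)
jg L1: taken
after mov ebx, [eax]: ebx=M[208]=1
after xor esi, ebx: esi=(-30)^1=-29
after add eax, 4: eax=208+4=212
after sub edx, 1: edx=4-1=3
cmp edx, 2  (cmp 3,2)
jg L1: taken
after mov ebx, [eax]: ebx=M[212]=21
after xor esi, ebx: esi=(-29)^21=-10
after add eax, 4: eax=212+4=216
after sub edx, 1: edx=3-1=2
cmp edx, 2  (cmp 2,2)
jg L1: not taken
mov [212], esi → M[212]=-10
halt.
Total executed instructions: 30.

30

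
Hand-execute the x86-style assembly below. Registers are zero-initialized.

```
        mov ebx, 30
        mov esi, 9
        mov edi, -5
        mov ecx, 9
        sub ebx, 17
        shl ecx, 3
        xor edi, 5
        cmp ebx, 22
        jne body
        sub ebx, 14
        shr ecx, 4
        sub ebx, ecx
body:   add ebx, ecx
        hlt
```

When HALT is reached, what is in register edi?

after mov ebx, 30: ebx=30
after mov esi, 9: esi=9
after mov edi, -5: edi=-5
after mov ecx, 9: ecx=9
after sub ebx, 17: ebx=30-17=13
after shl ecx, 3: ecx=9<<3=72
after xor edi, 5: edi=(-5)^5=-2
cmp ebx, 22  (cmp 13,22)
jne body: taken
after add ebx, ecx: ebx=13+72=85
halt.

-2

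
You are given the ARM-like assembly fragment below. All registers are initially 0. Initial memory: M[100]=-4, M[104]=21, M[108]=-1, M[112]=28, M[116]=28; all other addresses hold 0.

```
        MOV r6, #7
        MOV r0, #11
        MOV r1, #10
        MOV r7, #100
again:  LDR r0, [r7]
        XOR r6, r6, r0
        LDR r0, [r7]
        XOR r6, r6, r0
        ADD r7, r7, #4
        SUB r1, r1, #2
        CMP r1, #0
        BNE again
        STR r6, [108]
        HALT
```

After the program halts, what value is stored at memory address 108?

7

r6=7
r0=11
r1=10
r7=100
r0=M[100]=-4
r6=7^(-4)=-5
r0=M[100]=-4
r6=(-5)^(-4)=7
r7=100+4=104
r1=10-2=8
CMP r1, #0  (cmp 8,0)
BNE again: taken
r0=M[104]=21
r6=7^21=18
r0=M[104]=21
r6=18^21=7
r7=104+4=108
r1=8-2=6
CMP r1, #0  (cmp 6,0)
BNE again: taken
r0=M[108]=-1
r6=7^(-1)=-8
r0=M[108]=-1
r6=(-8)^(-1)=7
r7=108+4=112
r1=6-2=4
CMP r1, #0  (cmp 4,0)
BNE again: taken
r0=M[112]=28
r6=7^28=27
r0=M[112]=28
r6=27^28=7
r7=112+4=116
r1=4-2=2
CMP r1, #0  (cmp 2,0)
BNE again: taken
r0=M[116]=28
r6=7^28=27
r0=M[116]=28
r6=27^28=7
r7=116+4=120
r1=2-2=0
CMP r1, #0  (cmp 0,0)
BNE again: not taken
STR r6, [108] → M[108]=7
halt.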